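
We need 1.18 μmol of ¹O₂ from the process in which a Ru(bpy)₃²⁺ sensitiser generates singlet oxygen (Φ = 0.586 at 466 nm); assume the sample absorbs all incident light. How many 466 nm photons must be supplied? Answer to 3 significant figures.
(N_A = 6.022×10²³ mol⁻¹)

Product: 1.18 μmol = 1.18×10⁻⁶ mol.
Photons that must be absorbed: 1.18×10⁻⁶ / 0.586 = 2.014×10⁻⁶ mol.
Photon count: 2.014×10⁻⁶ × 6.022×10²³ = 1.21×10¹⁸.

1.21×10¹⁸ photons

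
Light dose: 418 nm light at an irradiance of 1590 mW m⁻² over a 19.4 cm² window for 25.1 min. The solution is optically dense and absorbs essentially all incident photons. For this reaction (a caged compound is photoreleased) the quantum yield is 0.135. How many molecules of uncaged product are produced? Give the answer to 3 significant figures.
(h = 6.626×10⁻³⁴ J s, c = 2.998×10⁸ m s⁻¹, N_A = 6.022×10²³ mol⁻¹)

1.32×10¹⁸ molecules

Photon energy at 418 nm: hc/λ = (6.626×10⁻³⁴)(2.998×10⁸)/(418×10⁻⁹) = 4.752×10⁻¹⁹ J.
Energy delivered: (1590 mW m⁻²)(19.4×10⁻⁴ m²)(1506 s) = 4.645 J.
Photons incident: 4.645 / 4.752×10⁻¹⁹ = 9.775×10¹⁸, i.e. 9.775×10¹⁸/6.022×10²³ = 1.623×10⁻⁵ mol.
Product: Φ × n_abs = 0.135 × 1.623×10⁻⁵ = 2.191×10⁻⁶ mol.
As a count: 2.191×10⁻⁶ × 6.022×10²³ = 1.32×10¹⁸.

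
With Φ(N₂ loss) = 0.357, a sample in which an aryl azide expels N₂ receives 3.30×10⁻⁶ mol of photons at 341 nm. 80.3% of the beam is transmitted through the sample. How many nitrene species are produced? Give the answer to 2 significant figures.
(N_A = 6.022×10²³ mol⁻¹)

Fraction absorbed: 1 − 80.3/100 = 0.1970.
Photons absorbed: 0.1970 × 3.30×10⁻⁶ = 6.501×10⁻⁷ mol.
Product: Φ × n_abs = 0.357 × 6.501×10⁻⁷ = 2.321×10⁻⁷ mol.
As a count: 2.321×10⁻⁷ × 6.022×10²³ = 1.4×10¹⁷.

1.4×10¹⁷ species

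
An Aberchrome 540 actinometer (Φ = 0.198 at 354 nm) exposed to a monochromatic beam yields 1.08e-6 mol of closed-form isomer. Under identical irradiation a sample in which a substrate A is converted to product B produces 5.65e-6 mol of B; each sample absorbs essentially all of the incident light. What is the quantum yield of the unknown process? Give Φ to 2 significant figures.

Photons absorbed by the actinometer: 1.08e-6 / 0.198 = 5.455e-6 mol.
Φ(unknown) = 5.65e-6 / 5.455e-6 = 1.0.

Φ = 1.0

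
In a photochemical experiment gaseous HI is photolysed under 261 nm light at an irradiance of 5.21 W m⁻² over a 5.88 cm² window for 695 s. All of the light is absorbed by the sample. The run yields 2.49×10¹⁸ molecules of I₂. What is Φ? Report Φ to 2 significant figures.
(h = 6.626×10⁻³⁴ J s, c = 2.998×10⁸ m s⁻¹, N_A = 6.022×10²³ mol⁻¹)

Product: 2.49×10¹⁸ / 6.022×10²³ = 4.135×10⁻⁶ mol.
Photon energy at 261 nm: hc/λ = (6.626×10⁻³⁴)(2.998×10⁸)/(261×10⁻⁹) = 7.611×10⁻¹⁹ J.
Energy delivered: (5.21 W m⁻²)(5.88×10⁻⁴ m²)(695 s) = 2.129 J.
Photons incident: 2.129 / 7.611×10⁻¹⁹ = 2.797×10¹⁸, i.e. 2.797×10¹⁸/6.022×10²³ = 4.645×10⁻⁶ mol.
Φ = 4.135×10⁻⁶ mol / 4.645×10⁻⁶ mol photons = 0.89.

Φ = 0.89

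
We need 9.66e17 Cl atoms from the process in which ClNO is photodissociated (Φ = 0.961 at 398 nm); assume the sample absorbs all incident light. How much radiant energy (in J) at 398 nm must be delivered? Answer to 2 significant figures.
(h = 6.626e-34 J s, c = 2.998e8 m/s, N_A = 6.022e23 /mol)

0.50 J

Product: 9.66e17 / 6.022e23 = 1.604e-6 mol.
Photons that must be absorbed: 1.604e-6 / 0.961 = 1.669e-6 mol.
Photon energy: hc/λ = 4.991e-19 J; per mole, 3.006e5 J mol⁻¹.
Energy required: 1.669e-6 × 3.006e5 = 0.50 J.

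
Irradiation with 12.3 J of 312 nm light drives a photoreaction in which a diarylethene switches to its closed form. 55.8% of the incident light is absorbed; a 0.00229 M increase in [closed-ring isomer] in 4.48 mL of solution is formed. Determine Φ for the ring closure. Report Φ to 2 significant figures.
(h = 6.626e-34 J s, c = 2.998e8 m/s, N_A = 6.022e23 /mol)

Product: (0.00229 M)(0.00448 L) = 1.026e-5 mol.
Photon energy at 312 nm: hc/λ = (6.626e-34)(2.998e8)/(312e-9) = 6.367e-19 J.
Photons incident: 12.3 / 6.367e-19 = 1.932e19, i.e. 1.932e19/6.022e23 = 3.208e-5 mol.
Photons absorbed: 0.558 × 3.208e-5 = 1.790e-5 mol.
Φ = 1.026e-5 mol / 1.790e-5 mol photons = 0.57.

Φ = 0.57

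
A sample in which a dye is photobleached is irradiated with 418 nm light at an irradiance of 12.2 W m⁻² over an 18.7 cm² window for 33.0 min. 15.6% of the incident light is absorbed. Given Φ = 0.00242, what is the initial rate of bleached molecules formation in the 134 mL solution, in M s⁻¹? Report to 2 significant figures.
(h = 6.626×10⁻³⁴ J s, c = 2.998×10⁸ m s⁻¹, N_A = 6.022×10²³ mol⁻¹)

Photon energy at 418 nm: hc/λ = (6.626×10⁻³⁴)(2.998×10⁸)/(418×10⁻⁹) = 4.752×10⁻¹⁹ J.
Energy delivered: (12.2 W m⁻²)(18.7×10⁻⁴ m²)(1980 s) = 45.17 J.
Photons incident: 45.17 / 4.752×10⁻¹⁹ = 9.505×10¹⁹, i.e. 9.505×10¹⁹/6.022×10²³ = 1.578×10⁻⁴ mol.
Photons absorbed: 0.156 × 1.578×10⁻⁴ = 2.462×10⁻⁵ mol.
Product formed: 0.00242 × 2.462×10⁻⁵ = 5.958×10⁻⁸ mol.
Rate: 5.958×10⁻⁸ mol / (1980 s × 0.134 L) = 2.2×10⁻¹⁰ M s⁻¹.

2.2×10⁻¹⁰ M s⁻¹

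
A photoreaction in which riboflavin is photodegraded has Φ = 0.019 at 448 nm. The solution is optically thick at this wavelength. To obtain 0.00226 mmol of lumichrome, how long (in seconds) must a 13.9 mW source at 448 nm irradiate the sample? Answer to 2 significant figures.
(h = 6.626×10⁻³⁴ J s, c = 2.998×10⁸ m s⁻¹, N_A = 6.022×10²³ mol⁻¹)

t ≈ 2300 s

Product: 0.00226 mmol = 2.26×10⁻⁶ mol.
Photons that must be absorbed: 2.26×10⁻⁶ / 0.019 = 1.189×10⁻⁴ mol.
Photon energy: hc/λ = 4.434×10⁻¹⁹ J; per mole, 2.670×10⁵ J mol⁻¹.
Energy required: 1.189×10⁻⁴ × 2.670×10⁵ = 31.75 J.
Time: 31.75 J / 0.0139 W = 2300 s.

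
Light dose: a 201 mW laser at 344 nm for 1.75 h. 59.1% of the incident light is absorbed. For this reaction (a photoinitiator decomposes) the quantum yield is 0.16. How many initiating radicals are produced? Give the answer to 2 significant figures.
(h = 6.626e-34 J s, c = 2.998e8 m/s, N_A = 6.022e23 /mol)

2.1e20 initiating radicals

Photon energy at 344 nm: hc/λ = (6.626e-34)(2.998e8)/(344e-9) = 5.775e-19 J.
Energy delivered: (201 mW)(6300 s) = 1266 J.
Photons incident: 1266 / 5.775e-19 = 2.192e21, i.e. 2.192e21/6.022e23 = 0.003640 mol.
Photons absorbed: 0.591 × 0.003640 = 0.002151 mol.
Product: Φ × n_abs = 0.16 × 0.002151 = 3.442e-4 mol.
As a count: 3.442e-4 × 6.022e23 = 2.1e20.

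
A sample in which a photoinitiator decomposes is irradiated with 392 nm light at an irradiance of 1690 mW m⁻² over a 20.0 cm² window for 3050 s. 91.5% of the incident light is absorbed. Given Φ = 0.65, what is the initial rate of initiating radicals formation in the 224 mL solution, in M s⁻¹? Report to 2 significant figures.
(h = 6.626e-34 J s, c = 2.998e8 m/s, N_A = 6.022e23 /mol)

2.9e-8 M s⁻¹

Photon energy at 392 nm: hc/λ = (6.626e-34)(2.998e8)/(392e-9) = 5.068e-19 J.
Energy delivered: (1690 mW m⁻²)(20.0e-4 m²)(3050 s) = 10.31 J.
Photons incident: 10.31 / 5.068e-19 = 2.034e19, i.e. 2.034e19/6.022e23 = 3.378e-5 mol.
Photons absorbed: 0.915 × 3.378e-5 = 3.091e-5 mol.
Product formed: 0.65 × 3.091e-5 = 2.009e-5 mol.
Rate: 2.009e-5 mol / (3050 s × 0.224 L) = 2.9e-8 M s⁻¹.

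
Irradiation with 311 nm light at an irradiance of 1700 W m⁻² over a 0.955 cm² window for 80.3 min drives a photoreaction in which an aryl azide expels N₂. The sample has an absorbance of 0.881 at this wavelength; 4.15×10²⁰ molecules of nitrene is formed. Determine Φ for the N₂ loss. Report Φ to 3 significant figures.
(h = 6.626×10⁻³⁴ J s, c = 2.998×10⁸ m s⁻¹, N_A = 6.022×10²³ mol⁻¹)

Product: 4.15×10²⁰ / 6.022×10²³ = 6.891×10⁻⁴ mol.
Photon energy at 311 nm: hc/λ = (6.626×10⁻³⁴)(2.998×10⁸)/(311×10⁻⁹) = 6.387×10⁻¹⁹ J.
Energy delivered: (1700 W m⁻²)(0.955×10⁻⁴ m²)(4818 s) = 782.2 J.
Photons incident: 782.2 / 6.387×10⁻¹⁹ = 1.225×10²¹, i.e. 1.225×10²¹/6.022×10²³ = 0.002034 mol.
Fraction absorbed: 1 − 10^(−0.881) = 0.8685.
Photons absorbed: 0.8685 × 0.002034 = 0.001767 mol.
Φ = 6.891×10⁻⁴ mol / 0.001767 mol photons = 0.390.

Φ = 0.390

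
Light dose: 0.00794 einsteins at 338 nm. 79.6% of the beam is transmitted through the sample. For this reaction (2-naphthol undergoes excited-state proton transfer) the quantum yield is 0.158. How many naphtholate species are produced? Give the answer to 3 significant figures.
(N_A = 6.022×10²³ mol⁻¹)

Fraction absorbed: 1 − 79.6/100 = 0.2040.
Photons absorbed: 0.2040 × 0.00794 = 0.001620 mol.
Product: Φ × n_abs = 0.158 × 0.001620 = 2.560×10⁻⁴ mol.
As a count: 2.560×10⁻⁴ × 6.022×10²³ = 1.54×10²⁰.

1.54×10²⁰ species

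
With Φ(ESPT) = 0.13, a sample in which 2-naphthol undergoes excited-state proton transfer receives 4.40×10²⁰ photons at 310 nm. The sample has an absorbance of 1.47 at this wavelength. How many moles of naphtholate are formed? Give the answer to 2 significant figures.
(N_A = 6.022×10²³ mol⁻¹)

Moles of photons: 4.40×10²⁰ / 6.022×10²³ = 7.307×10⁻⁴ mol.
Fraction absorbed: 1 − 10^(−1.47) = 0.9661.
Photons absorbed: 0.9661 × 7.307×10⁻⁴ = 7.059×10⁻⁴ mol.
Product: Φ × n_abs = 0.13 × 7.059×10⁻⁴ = 9.177×10⁻⁵ mol.

9.2×10⁻⁵ mol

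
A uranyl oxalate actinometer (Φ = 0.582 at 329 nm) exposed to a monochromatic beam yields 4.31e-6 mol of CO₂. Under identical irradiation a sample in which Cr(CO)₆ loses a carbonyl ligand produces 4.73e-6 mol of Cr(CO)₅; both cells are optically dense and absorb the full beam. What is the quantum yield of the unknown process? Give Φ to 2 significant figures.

Φ = 0.64

Photons absorbed by the actinometer: 4.31e-6 / 0.582 = 7.405e-6 mol.
Φ(unknown) = 4.73e-6 / 7.405e-6 = 0.64.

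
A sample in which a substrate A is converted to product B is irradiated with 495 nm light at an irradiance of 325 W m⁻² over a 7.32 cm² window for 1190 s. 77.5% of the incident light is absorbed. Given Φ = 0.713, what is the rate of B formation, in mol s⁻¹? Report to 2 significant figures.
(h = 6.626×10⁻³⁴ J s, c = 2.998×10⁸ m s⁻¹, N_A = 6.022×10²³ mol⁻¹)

Photon energy at 495 nm: hc/λ = (6.626×10⁻³⁴)(2.998×10⁸)/(495×10⁻⁹) = 4.013×10⁻¹⁹ J.
Energy delivered: (325 W m⁻²)(7.32×10⁻⁴ m²)(1190 s) = 283.1 J.
Photons incident: 283.1 / 4.013×10⁻¹⁹ = 7.055×10²⁰, i.e. 7.055×10²⁰/6.022×10²³ = 0.001172 mol.
Photons absorbed: 0.775 × 0.001172 = 9.083×10⁻⁴ mol.
Product formed: 0.713 × 9.083×10⁻⁴ = 6.476×10⁻⁴ mol.
Rate: 6.476×10⁻⁴ / 1190 s = 5.4×10⁻⁷ mol s⁻¹.

5.4×10⁻⁷ mol s⁻¹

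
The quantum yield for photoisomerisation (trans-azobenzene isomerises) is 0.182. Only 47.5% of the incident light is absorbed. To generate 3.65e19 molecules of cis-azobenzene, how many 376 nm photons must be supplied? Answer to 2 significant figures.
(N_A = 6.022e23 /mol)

4.2e20 photons

Product: 3.65e19 / 6.022e23 = 6.061e-5 mol.
Photons that must be absorbed: 6.061e-5 / 0.182 = 3.330e-4 mol.
Incident photons needed: 3.330e-4 / 0.475 = 7.011e-4 mol.
Photon count: 7.011e-4 × 6.022e23 = 4.2e20.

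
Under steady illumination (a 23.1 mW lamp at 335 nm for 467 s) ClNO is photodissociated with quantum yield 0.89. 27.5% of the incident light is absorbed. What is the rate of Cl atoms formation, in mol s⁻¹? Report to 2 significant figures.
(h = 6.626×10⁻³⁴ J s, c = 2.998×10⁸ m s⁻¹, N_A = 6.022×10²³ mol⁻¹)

Photon energy at 335 nm: hc/λ = (6.626×10⁻³⁴)(2.998×10⁸)/(335×10⁻⁹) = 5.930×10⁻¹⁹ J.
Energy delivered: (23.1 mW)(467 s) = 10.79 J.
Photons incident: 10.79 / 5.930×10⁻¹⁹ = 1.820×10¹⁹, i.e. 1.820×10¹⁹/6.022×10²³ = 3.022×10⁻⁵ mol.
Photons absorbed: 0.275 × 3.022×10⁻⁵ = 8.311×10⁻⁶ mol.
Product formed: 0.89 × 8.311×10⁻⁶ = 7.397×10⁻⁶ mol.
Rate: 7.397×10⁻⁶ / 467 s = 1.6×10⁻⁸ mol s⁻¹.

1.6×10⁻⁸ mol s⁻¹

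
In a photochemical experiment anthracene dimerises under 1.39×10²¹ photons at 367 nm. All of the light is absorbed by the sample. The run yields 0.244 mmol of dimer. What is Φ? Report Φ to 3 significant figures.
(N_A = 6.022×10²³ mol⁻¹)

Φ = 0.106

Product: 0.244 mmol = 2.44×10⁻⁴ mol.
Moles of photons: 1.39×10²¹ / 6.022×10²³ = 0.002308 mol.
Φ = 2.44×10⁻⁴ mol / 0.002308 mol photons = 0.106.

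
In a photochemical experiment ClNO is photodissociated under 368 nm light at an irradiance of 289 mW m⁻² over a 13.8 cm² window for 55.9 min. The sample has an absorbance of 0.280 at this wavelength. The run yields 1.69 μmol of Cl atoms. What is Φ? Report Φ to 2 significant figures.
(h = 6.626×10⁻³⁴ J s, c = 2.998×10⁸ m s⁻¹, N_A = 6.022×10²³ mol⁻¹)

Product: 1.69 μmol = 1.69×10⁻⁶ mol.
Photon energy at 368 nm: hc/λ = (6.626×10⁻³⁴)(2.998×10⁸)/(368×10⁻⁹) = 5.398×10⁻¹⁹ J.
Energy delivered: (289 mW m⁻²)(13.8×10⁻⁴ m²)(3354 s) = 1.338 J.
Photons incident: 1.338 / 5.398×10⁻¹⁹ = 2.479×10¹⁸, i.e. 2.479×10¹⁸/6.022×10²³ = 4.117×10⁻⁶ mol.
Fraction absorbed: 1 − 10^(−0.280) = 0.4752.
Photons absorbed: 0.4752 × 4.117×10⁻⁶ = 1.956×10⁻⁶ mol.
Φ = 1.69×10⁻⁶ mol / 1.956×10⁻⁶ mol photons = 0.86.

Φ = 0.86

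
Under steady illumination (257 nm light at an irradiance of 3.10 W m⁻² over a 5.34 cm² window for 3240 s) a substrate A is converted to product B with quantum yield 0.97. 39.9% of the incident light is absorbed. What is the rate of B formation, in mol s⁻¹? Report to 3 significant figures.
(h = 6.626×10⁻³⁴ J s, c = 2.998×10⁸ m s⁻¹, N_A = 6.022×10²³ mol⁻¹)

Photon energy at 257 nm: hc/λ = (6.626×10⁻³⁴)(2.998×10⁸)/(257×10⁻⁹) = 7.729×10⁻¹⁹ J.
Energy delivered: (3.10 W m⁻²)(5.34×10⁻⁴ m²)(3240 s) = 5.363 J.
Photons incident: 5.363 / 7.729×10⁻¹⁹ = 6.939×10¹⁸, i.e. 6.939×10¹⁸/6.022×10²³ = 1.152×10⁻⁵ mol.
Photons absorbed: 0.399 × 1.152×10⁻⁵ = 4.596×10⁻⁶ mol.
Product formed: 0.97 × 4.596×10⁻⁶ = 4.458×10⁻⁶ mol.
Rate: 4.458×10⁻⁶ / 3240 s = 1.38×10⁻⁹ mol s⁻¹.

1.38×10⁻⁹ mol s⁻¹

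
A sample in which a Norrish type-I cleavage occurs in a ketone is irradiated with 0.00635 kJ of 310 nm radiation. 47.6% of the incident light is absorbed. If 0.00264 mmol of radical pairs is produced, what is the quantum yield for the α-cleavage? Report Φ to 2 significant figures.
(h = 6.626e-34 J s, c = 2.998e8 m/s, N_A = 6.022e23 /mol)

Φ = 0.34

Product: 0.00264 mmol = 2.64e-6 mol.
Photon energy at 310 nm: hc/λ = (6.626e-34)(2.998e8)/(310e-9) = 6.408e-19 J.
Incident energy: 0.00635 kJ = 6.35 J.
Photons incident: 6.35 / 6.408e-19 = 9.909e18, i.e. 9.909e18/6.022e23 = 1.645e-5 mol.
Photons absorbed: 0.476 × 1.645e-5 = 7.830e-6 mol.
Φ = 2.64e-6 mol / 7.830e-6 mol photons = 0.34.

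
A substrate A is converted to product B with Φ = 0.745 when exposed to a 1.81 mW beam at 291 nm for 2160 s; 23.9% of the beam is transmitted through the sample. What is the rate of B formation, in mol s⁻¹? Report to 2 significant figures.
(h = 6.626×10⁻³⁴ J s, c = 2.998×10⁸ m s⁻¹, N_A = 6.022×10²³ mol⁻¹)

2.5×10⁻⁹ mol s⁻¹

Photon energy at 291 nm: hc/λ = (6.626×10⁻³⁴)(2.998×10⁸)/(291×10⁻⁹) = 6.826×10⁻¹⁹ J.
Energy delivered: (1.81 mW)(2160 s) = 3.910 J.
Photons incident: 3.910 / 6.826×10⁻¹⁹ = 5.728×10¹⁸, i.e. 5.728×10¹⁸/6.022×10²³ = 9.512×10⁻⁶ mol.
Fraction absorbed: 1 − 23.9/100 = 0.7610.
Photons absorbed: 0.7610 × 9.512×10⁻⁶ = 7.239×10⁻⁶ mol.
Product formed: 0.745 × 7.239×10⁻⁶ = 5.393×10⁻⁶ mol.
Rate: 5.393×10⁻⁶ / 2160 s = 2.5×10⁻⁹ mol s⁻¹.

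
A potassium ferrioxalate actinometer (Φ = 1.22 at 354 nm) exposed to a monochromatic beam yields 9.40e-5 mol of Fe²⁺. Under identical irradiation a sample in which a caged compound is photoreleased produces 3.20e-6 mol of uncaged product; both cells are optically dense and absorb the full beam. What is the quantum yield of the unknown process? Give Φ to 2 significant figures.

Photons absorbed by the actinometer: 9.40e-5 / 1.22 = 7.705e-5 mol.
Φ(unknown) = 3.20e-6 / 7.705e-5 = 0.042.

Φ = 0.042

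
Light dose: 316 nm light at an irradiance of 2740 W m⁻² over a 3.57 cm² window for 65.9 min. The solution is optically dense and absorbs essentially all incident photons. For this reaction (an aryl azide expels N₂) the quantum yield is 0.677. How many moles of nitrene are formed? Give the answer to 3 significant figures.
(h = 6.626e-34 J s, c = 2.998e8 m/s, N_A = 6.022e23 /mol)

Photon energy at 316 nm: hc/λ = (6.626e-34)(2.998e8)/(316e-9) = 6.286e-19 J.
Energy delivered: (2740 W m⁻²)(3.57e-4 m²)(3954 s) = 3868 J.
Photons incident: 3868 / 6.286e-19 = 6.153e21, i.e. 6.153e21/6.022e23 = 0.01022 mol.
Product: Φ × n_abs = 0.677 × 0.01022 = 0.006919 mol.

0.00692 mol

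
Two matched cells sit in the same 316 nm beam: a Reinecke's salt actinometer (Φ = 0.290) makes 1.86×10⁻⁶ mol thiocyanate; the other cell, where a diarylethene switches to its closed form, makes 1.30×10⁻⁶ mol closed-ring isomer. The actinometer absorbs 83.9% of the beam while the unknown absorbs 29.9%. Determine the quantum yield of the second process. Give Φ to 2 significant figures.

Photons absorbed by the actinometer: 1.86×10⁻⁶ / 0.290 = 6.414×10⁻⁶ mol.
Incident flux: 6.414×10⁻⁶ / 0.839 = 7.645×10⁻⁶ einstein.
Absorbed by unknown: 0.299 × 7.645×10⁻⁶ = 2.286×10⁻⁶ mol.
Φ(unknown) = 1.30×10⁻⁶ / 2.286×10⁻⁶ = 0.57.

Φ = 0.57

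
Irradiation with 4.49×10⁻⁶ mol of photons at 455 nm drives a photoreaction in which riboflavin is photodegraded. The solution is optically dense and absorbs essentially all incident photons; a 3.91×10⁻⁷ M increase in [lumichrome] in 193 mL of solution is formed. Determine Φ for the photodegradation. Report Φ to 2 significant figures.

Product: (3.91×10⁻⁷ M)(0.193 L) = 7.546×10⁻⁸ mol.
Φ = 7.546×10⁻⁸ mol / 4.49×10⁻⁶ mol photons = 0.017.

Φ = 0.017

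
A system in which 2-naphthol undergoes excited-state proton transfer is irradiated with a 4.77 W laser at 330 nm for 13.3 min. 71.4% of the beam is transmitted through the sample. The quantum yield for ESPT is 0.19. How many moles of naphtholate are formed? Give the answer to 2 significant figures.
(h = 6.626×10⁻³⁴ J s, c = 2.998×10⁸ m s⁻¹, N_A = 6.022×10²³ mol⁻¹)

Photon energy at 330 nm: hc/λ = (6.626×10⁻³⁴)(2.998×10⁸)/(330×10⁻⁹) = 6.020×10⁻¹⁹ J.
Energy delivered: (4.77 W)(798 s) = 3806 J.
Photons incident: 3806 / 6.020×10⁻¹⁹ = 6.322×10²¹, i.e. 6.322×10²¹/6.022×10²³ = 0.01050 mol.
Fraction absorbed: 1 − 71.4/100 = 0.2860.
Photons absorbed: 0.2860 × 0.01050 = 0.003003 mol.
Product: Φ × n_abs = 0.19 × 0.003003 = 5.706×10⁻⁴ mol.

5.7×10⁻⁴ mol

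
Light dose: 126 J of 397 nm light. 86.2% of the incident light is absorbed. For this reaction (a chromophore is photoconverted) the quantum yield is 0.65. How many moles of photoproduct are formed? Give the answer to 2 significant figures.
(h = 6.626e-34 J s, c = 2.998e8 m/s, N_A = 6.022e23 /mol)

Photon energy at 397 nm: hc/λ = (6.626e-34)(2.998e8)/(397e-9) = 5.004e-19 J.
Photons incident: 126 / 5.004e-19 = 2.518e20, i.e. 2.518e20/6.022e23 = 4.181e-4 mol.
Photons absorbed: 0.862 × 4.181e-4 = 3.604e-4 mol.
Product: Φ × n_abs = 0.65 × 3.604e-4 = 2.343e-4 mol.

2.3e-4 mol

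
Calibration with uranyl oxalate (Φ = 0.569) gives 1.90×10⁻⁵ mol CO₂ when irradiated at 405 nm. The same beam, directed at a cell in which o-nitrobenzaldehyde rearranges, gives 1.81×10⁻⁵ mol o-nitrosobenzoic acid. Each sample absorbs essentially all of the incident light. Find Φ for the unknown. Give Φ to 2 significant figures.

Φ = 0.54

Photons absorbed by the actinometer: 1.90×10⁻⁵ / 0.569 = 3.339×10⁻⁵ mol.
Φ(unknown) = 1.81×10⁻⁵ / 3.339×10⁻⁵ = 0.54.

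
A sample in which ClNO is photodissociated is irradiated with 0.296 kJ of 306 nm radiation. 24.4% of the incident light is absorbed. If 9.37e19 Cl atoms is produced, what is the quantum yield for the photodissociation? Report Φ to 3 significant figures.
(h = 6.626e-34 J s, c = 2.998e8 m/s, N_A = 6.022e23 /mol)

Φ = 0.842

Product: 9.37e19 / 6.022e23 = 1.556e-4 mol.
Photon energy at 306 nm: hc/λ = (6.626e-34)(2.998e8)/(306e-9) = 6.492e-19 J.
Incident energy: 0.296 kJ = 296 J.
Photons incident: 296 / 6.492e-19 = 4.559e20, i.e. 4.559e20/6.022e23 = 7.571e-4 mol.
Photons absorbed: 0.244 × 7.571e-4 = 1.847e-4 mol.
Φ = 1.556e-4 mol / 1.847e-4 mol photons = 0.842.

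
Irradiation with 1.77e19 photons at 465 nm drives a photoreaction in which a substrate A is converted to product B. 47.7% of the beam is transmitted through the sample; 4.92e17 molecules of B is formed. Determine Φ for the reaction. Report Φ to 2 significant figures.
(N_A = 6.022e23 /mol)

Φ = 0.053

Product: 4.92e17 / 6.022e23 = 8.170e-7 mol.
Moles of photons: 1.77e19 / 6.022e23 = 2.939e-5 mol.
Fraction absorbed: 1 − 47.7/100 = 0.5230.
Photons absorbed: 0.5230 × 2.939e-5 = 1.537e-5 mol.
Φ = 8.170e-7 mol / 1.537e-5 mol photons = 0.053.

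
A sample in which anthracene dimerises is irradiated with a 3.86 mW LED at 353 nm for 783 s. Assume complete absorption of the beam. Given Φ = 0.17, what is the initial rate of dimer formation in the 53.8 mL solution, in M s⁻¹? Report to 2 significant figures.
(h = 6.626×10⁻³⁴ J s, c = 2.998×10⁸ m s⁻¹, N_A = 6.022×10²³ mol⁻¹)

Photon energy at 353 nm: hc/λ = (6.626×10⁻³⁴)(2.998×10⁸)/(353×10⁻⁹) = 5.627×10⁻¹⁹ J.
Energy delivered: (3.86 mW)(783 s) = 3.022 J.
Photons incident: 3.022 / 5.627×10⁻¹⁹ = 5.371×10¹⁸, i.e. 5.371×10¹⁸/6.022×10²³ = 8.919×10⁻⁶ mol.
Product formed: 0.17 × 8.919×10⁻⁶ = 1.516×10⁻⁶ mol.
Rate: 1.516×10⁻⁶ mol / (783 s × 0.0538 L) = 3.6×10⁻⁸ M s⁻¹.

3.6×10⁻⁸ M s⁻¹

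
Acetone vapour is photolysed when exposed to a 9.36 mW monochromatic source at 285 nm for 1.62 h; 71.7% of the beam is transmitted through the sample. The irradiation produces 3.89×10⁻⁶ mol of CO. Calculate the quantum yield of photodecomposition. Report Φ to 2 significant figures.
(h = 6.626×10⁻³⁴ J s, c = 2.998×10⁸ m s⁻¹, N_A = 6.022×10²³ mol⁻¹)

Photon energy at 285 nm: hc/λ = (6.626×10⁻³⁴)(2.998×10⁸)/(285×10⁻⁹) = 6.970×10⁻¹⁹ J.
Energy delivered: (9.36 mW)(5832 s) = 54.59 J.
Photons incident: 54.59 / 6.970×10⁻¹⁹ = 7.832×10¹⁹, i.e. 7.832×10¹⁹/6.022×10²³ = 1.301×10⁻⁴ mol.
Fraction absorbed: 1 − 71.7/100 = 0.2830.
Photons absorbed: 0.2830 × 1.301×10⁻⁴ = 3.682×10⁻⁵ mol.
Φ = 3.89×10⁻⁶ mol / 3.682×10⁻⁵ mol photons = 0.11.

Φ = 0.11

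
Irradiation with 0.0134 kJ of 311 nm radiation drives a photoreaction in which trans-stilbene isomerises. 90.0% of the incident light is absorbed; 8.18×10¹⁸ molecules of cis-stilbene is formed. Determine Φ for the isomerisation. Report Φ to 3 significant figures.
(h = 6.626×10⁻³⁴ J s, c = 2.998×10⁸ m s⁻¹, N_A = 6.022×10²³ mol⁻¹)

Φ = 0.433

Product: 8.18×10¹⁸ / 6.022×10²³ = 1.358×10⁻⁵ mol.
Photon energy at 311 nm: hc/λ = (6.626×10⁻³⁴)(2.998×10⁸)/(311×10⁻⁹) = 6.387×10⁻¹⁹ J.
Incident energy: 0.0134 kJ = 13.4 J.
Photons incident: 13.4 / 6.387×10⁻¹⁹ = 2.098×10¹⁹, i.e. 2.098×10¹⁹/6.022×10²³ = 3.484×10⁻⁵ mol.
Photons absorbed: 0.900 × 3.484×10⁻⁵ = 3.136×10⁻⁵ mol.
Φ = 1.358×10⁻⁵ mol / 3.136×10⁻⁵ mol photons = 0.433.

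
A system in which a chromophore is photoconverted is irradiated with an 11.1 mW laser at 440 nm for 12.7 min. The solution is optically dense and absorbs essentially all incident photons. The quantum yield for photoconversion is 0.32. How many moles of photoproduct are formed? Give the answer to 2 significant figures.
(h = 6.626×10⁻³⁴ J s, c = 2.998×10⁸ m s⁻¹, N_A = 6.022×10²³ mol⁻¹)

1.0×10⁻⁵ mol

Photon energy at 440 nm: hc/λ = (6.626×10⁻³⁴)(2.998×10⁸)/(440×10⁻⁹) = 4.515×10⁻¹⁹ J.
Energy delivered: (11.1 mW)(762 s) = 8.458 J.
Photons incident: 8.458 / 4.515×10⁻¹⁹ = 1.873×10¹⁹, i.e. 1.873×10¹⁹/6.022×10²³ = 3.110×10⁻⁵ mol.
Product: Φ × n_abs = 0.32 × 3.110×10⁻⁵ = 9.952×10⁻⁶ mol.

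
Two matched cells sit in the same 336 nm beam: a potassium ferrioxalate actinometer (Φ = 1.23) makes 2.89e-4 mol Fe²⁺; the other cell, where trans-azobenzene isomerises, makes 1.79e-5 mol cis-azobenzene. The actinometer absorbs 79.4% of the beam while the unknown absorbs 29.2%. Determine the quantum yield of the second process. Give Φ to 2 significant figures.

Photons absorbed by the actinometer: 2.89e-4 / 1.23 = 2.350e-4 mol.
Incident flux: 2.350e-4 / 0.794 = 2.960e-4 einstein.
Absorbed by unknown: 0.292 × 2.960e-4 = 8.643e-5 mol.
Φ(unknown) = 1.79e-5 / 8.643e-5 = 0.21.

Φ = 0.21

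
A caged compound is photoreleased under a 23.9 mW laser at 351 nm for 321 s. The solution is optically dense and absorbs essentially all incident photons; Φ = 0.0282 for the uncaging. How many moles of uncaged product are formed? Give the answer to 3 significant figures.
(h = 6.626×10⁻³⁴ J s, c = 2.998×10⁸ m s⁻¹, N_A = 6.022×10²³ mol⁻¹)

Photon energy at 351 nm: hc/λ = (6.626×10⁻³⁴)(2.998×10⁸)/(351×10⁻⁹) = 5.659×10⁻¹⁹ J.
Energy delivered: (23.9 mW)(321 s) = 7.672 J.
Photons incident: 7.672 / 5.659×10⁻¹⁹ = 1.356×10¹⁹, i.e. 1.356×10¹⁹/6.022×10²³ = 2.252×10⁻⁵ mol.
Product: Φ × n_abs = 0.0282 × 2.252×10⁻⁵ = 6.351×10⁻⁷ mol.

6.35×10⁻⁷ mol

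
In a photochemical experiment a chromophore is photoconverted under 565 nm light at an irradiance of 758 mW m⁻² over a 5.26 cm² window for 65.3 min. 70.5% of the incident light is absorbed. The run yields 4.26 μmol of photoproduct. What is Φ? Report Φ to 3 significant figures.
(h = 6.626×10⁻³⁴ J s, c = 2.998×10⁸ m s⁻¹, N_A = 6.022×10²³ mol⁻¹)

Product: 4.26 μmol = 4.26×10⁻⁶ mol.
Photon energy at 565 nm: hc/λ = (6.626×10⁻³⁴)(2.998×10⁸)/(565×10⁻⁹) = 3.516×10⁻¹⁹ J.
Energy delivered: (758 mW m⁻²)(5.26×10⁻⁴ m²)(3918 s) = 1.562 J.
Photons incident: 1.562 / 3.516×10⁻¹⁹ = 4.443×10¹⁸, i.e. 4.443×10¹⁸/6.022×10²³ = 7.378×10⁻⁶ mol.
Photons absorbed: 0.705 × 7.378×10⁻⁶ = 5.201×10⁻⁶ mol.
Φ = 4.26×10⁻⁶ mol / 5.201×10⁻⁶ mol photons = 0.819.

Φ = 0.819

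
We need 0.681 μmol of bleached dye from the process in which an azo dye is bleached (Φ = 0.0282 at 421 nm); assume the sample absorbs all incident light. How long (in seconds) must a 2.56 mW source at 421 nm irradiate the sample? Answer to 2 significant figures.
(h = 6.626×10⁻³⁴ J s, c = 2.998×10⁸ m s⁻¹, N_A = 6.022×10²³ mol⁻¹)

t ≈ 2700 s

Product: 0.681 μmol = 6.81×10⁻⁷ mol.
Photons that must be absorbed: 6.81×10⁻⁷ / 0.0282 = 2.415×10⁻⁵ mol.
Photon energy: hc/λ = 4.718×10⁻¹⁹ J; per mole, 2.841×10⁵ J mol⁻¹.
Energy required: 2.415×10⁻⁵ × 2.841×10⁵ = 6.861 J.
Time: 6.861 J / 0.00256 W = 2700 s.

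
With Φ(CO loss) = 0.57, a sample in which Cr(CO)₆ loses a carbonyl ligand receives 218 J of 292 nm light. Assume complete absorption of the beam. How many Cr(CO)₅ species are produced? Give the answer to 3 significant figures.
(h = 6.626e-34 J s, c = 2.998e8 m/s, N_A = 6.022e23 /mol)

1.83e20 species

Photon energy at 292 nm: hc/λ = (6.626e-34)(2.998e8)/(292e-9) = 6.803e-19 J.
Photons incident: 218 / 6.803e-19 = 3.204e20, i.e. 3.204e20/6.022e23 = 5.320e-4 mol.
Product: Φ × n_abs = 0.57 × 5.320e-4 = 3.032e-4 mol.
As a count: 3.032e-4 × 6.022e23 = 1.83e20.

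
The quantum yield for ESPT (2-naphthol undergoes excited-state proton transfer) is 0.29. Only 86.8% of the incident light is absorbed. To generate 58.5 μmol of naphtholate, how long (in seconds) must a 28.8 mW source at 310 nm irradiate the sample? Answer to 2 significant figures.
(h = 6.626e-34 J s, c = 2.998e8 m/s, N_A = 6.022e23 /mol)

t ≈ 3100 s

Product: 58.5 μmol = 5.85e-5 mol.
Photons that must be absorbed: 5.85e-5 / 0.29 = 2.017e-4 mol.
Incident photons needed: 2.017e-4 / 0.868 = 2.324e-4 mol.
Photon energy: hc/λ = 6.408e-19 J; per mole, 3.859e5 J mol⁻¹.
Energy required: 2.324e-4 × 3.859e5 = 89.68 J.
Time: 89.68 J / 0.0288 W = 3100 s.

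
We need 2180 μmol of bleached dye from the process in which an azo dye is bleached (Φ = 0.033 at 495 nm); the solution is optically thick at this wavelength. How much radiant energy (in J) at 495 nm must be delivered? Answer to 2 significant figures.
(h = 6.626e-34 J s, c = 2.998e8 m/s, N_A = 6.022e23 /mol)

1.6e4 J

Product: 2180 μmol = 0.00218 mol.
Photons that must be absorbed: 0.00218 / 0.033 = 0.06606 mol.
Photon energy: hc/λ = 4.013e-19 J; per mole, 2.417e5 J mol⁻¹.
Energy required: 0.06606 × 2.417e5 = 1.6e4 J.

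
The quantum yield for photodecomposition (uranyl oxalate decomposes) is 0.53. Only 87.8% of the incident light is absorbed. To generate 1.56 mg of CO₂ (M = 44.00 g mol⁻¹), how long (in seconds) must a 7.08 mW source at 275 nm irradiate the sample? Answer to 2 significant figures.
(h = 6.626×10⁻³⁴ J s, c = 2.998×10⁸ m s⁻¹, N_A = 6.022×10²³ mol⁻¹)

Product: 1.56 mg / 44.00 g mol⁻¹ = 3.545×10⁻⁵ mol.
Photons that must be absorbed: 3.545×10⁻⁵ / 0.53 = 6.689×10⁻⁵ mol.
Incident photons needed: 6.689×10⁻⁵ / 0.878 = 7.618×10⁻⁵ mol.
Photon energy: hc/λ = 7.224×10⁻¹⁹ J; per mole, 4.350×10⁵ J mol⁻¹.
Energy required: 7.618×10⁻⁵ × 4.350×10⁵ = 33.14 J.
Time: 33.14 J / 0.00708 W = 4700 s.

t ≈ 4700 s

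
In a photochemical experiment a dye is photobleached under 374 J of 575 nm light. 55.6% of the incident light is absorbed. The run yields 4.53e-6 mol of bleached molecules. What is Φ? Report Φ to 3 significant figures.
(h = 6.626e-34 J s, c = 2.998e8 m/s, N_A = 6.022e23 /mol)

Φ = 0.00453

Photon energy at 575 nm: hc/λ = (6.626e-34)(2.998e8)/(575e-9) = 3.455e-19 J.
Photons incident: 374 / 3.455e-19 = 1.082e21, i.e. 1.082e21/6.022e23 = 0.001797 mol.
Photons absorbed: 0.556 × 0.001797 = 9.991e-4 mol.
Φ = 4.53e-6 mol / 9.991e-4 mol photons = 0.00453.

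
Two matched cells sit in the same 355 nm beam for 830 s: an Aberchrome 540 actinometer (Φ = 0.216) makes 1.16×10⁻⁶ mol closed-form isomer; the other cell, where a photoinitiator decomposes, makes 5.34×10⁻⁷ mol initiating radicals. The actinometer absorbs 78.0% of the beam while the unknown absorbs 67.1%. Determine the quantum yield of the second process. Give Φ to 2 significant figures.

Φ = 0.12

Photons absorbed by the actinometer: 1.16×10⁻⁶ / 0.216 = 5.370×10⁻⁶ mol.
Incident flux: 5.370×10⁻⁶ / 0.780 = 6.885×10⁻⁶ einstein.
Absorbed by unknown: 0.671 × 6.885×10⁻⁶ = 4.620×10⁻⁶ mol.
Φ(unknown) = 5.34×10⁻⁷ / 4.620×10⁻⁶ = 0.12.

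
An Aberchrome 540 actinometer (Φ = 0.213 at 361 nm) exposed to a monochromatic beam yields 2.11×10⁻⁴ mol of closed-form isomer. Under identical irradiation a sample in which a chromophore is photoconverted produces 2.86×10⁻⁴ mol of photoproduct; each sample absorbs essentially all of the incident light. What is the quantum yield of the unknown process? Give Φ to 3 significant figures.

Φ = 0.289

Photons absorbed by the actinometer: 2.11×10⁻⁴ / 0.213 = 9.906×10⁻⁴ mol.
Φ(unknown) = 2.86×10⁻⁴ / 9.906×10⁻⁴ = 0.289.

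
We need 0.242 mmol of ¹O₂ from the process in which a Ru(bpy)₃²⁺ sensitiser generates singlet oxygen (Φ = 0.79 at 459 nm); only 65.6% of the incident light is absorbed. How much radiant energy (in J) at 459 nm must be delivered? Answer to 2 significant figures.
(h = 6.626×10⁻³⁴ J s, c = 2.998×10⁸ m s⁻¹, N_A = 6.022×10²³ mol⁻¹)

120 J

Product: 0.242 mmol = 2.42×10⁻⁴ mol.
Photons that must be absorbed: 2.42×10⁻⁴ / 0.79 = 3.063×10⁻⁴ mol.
Incident photons needed: 3.063×10⁻⁴ / 0.656 = 4.669×10⁻⁴ mol.
Photon energy: hc/λ = 4.328×10⁻¹⁹ J; per mole, 2.606×10⁵ J mol⁻¹.
Energy required: 4.669×10⁻⁴ × 2.606×10⁵ = 120 J.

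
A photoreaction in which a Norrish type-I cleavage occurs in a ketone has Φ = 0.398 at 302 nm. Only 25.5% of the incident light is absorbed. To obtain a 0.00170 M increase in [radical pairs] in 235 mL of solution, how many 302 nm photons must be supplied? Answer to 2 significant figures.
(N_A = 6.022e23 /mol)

2.4e21 photons

Product: (0.00170 M)(0.235 L) = 3.995e-4 mol.
Photons that must be absorbed: 3.995e-4 / 0.398 = 0.001004 mol.
Incident photons needed: 0.001004 / 0.255 = 0.003937 mol.
Photon count: 0.003937 × 6.022e23 = 2.4e21.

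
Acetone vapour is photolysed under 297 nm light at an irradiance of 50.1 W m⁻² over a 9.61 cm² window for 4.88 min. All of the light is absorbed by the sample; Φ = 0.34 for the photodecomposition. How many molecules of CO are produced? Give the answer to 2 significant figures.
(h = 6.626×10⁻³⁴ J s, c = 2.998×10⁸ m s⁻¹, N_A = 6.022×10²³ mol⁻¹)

7.2×10¹⁸ molecules

Photon energy at 297 nm: hc/λ = (6.626×10⁻³⁴)(2.998×10⁸)/(297×10⁻⁹) = 6.688×10⁻¹⁹ J.
Energy delivered: (50.1 W m⁻²)(9.61×10⁻⁴ m²)(292.8 s) = 14.10 J.
Photons incident: 14.10 / 6.688×10⁻¹⁹ = 2.108×10¹⁹, i.e. 2.108×10¹⁹/6.022×10²³ = 3.500×10⁻⁵ mol.
Product: Φ × n_abs = 0.34 × 3.500×10⁻⁵ = 1.190×10⁻⁵ mol.
As a count: 1.190×10⁻⁵ × 6.022×10²³ = 7.2×10¹⁸.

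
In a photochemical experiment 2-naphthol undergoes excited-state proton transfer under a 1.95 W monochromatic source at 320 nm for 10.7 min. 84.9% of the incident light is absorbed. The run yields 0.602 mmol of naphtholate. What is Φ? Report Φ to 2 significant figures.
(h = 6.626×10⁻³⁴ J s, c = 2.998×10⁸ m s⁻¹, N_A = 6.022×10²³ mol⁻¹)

Φ = 0.21

Product: 0.602 mmol = 6.02×10⁻⁴ mol.
Photon energy at 320 nm: hc/λ = (6.626×10⁻³⁴)(2.998×10⁸)/(320×10⁻⁹) = 6.208×10⁻¹⁹ J.
Energy delivered: (1.95 W)(642 s) = 1252 J.
Photons incident: 1252 / 6.208×10⁻¹⁹ = 2.017×10²¹, i.e. 2.017×10²¹/6.022×10²³ = 0.003349 mol.
Photons absorbed: 0.849 × 0.003349 = 0.002843 mol.
Φ = 6.02×10⁻⁴ mol / 0.002843 mol photons = 0.21.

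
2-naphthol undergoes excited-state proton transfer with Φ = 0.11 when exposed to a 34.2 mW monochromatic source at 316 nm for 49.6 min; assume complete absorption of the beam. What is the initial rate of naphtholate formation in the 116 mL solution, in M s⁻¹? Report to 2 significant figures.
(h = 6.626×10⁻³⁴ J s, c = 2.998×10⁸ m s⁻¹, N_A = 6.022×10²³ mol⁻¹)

Photon energy at 316 nm: hc/λ = (6.626×10⁻³⁴)(2.998×10⁸)/(316×10⁻⁹) = 6.286×10⁻¹⁹ J.
Energy delivered: (34.2 mW)(2976 s) = 101.8 J.
Photons incident: 101.8 / 6.286×10⁻¹⁹ = 1.619×10²⁰, i.e. 1.619×10²⁰/6.022×10²³ = 2.688×10⁻⁴ mol.
Product formed: 0.11 × 2.688×10⁻⁴ = 2.957×10⁻⁵ mol.
Rate: 2.957×10⁻⁵ mol / (2976 s × 0.116 L) = 8.6×10⁻⁸ M s⁻¹.

8.6×10⁻⁸ M s⁻¹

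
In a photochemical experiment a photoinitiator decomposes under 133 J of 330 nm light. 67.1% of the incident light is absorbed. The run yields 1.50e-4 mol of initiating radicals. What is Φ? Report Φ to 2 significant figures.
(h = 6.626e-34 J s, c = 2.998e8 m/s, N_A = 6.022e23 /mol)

Photon energy at 330 nm: hc/λ = (6.626e-34)(2.998e8)/(330e-9) = 6.020e-19 J.
Photons incident: 133 / 6.020e-19 = 2.209e20, i.e. 2.209e20/6.022e23 = 3.668e-4 mol.
Photons absorbed: 0.671 × 3.668e-4 = 2.461e-4 mol.
Φ = 1.50e-4 mol / 2.461e-4 mol photons = 0.61.

Φ = 0.61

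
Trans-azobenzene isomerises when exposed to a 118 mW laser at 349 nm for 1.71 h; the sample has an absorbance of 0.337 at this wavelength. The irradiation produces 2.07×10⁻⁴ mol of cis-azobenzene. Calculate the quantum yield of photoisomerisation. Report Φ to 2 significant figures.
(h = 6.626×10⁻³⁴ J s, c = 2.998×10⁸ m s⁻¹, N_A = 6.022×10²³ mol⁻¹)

Photon energy at 349 nm: hc/λ = (6.626×10⁻³⁴)(2.998×10⁸)/(349×10⁻⁹) = 5.692×10⁻¹⁹ J.
Energy delivered: (118 mW)(6156 s) = 726.4 J.
Photons incident: 726.4 / 5.692×10⁻¹⁹ = 1.276×10²¹, i.e. 1.276×10²¹/6.022×10²³ = 0.002119 mol.
Fraction absorbed: 1 − 10^(−0.337) = 0.5397.
Photons absorbed: 0.5397 × 0.002119 = 0.001144 mol.
Φ = 2.07×10⁻⁴ mol / 0.001144 mol photons = 0.18.

Φ = 0.18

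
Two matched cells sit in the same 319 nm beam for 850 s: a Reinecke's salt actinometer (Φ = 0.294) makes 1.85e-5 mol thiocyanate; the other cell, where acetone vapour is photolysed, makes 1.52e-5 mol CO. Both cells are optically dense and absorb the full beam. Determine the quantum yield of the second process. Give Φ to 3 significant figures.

Photons absorbed by the actinometer: 1.85e-5 / 0.294 = 6.293e-5 mol.
Φ(unknown) = 1.52e-5 / 6.293e-5 = 0.242.

Φ = 0.242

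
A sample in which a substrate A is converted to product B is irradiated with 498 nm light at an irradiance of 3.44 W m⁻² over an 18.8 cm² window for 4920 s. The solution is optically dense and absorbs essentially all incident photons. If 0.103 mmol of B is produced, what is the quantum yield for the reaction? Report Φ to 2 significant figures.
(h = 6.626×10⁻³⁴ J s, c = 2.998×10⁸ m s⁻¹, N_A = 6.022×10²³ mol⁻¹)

Product: 0.103 mmol = 1.03×10⁻⁴ mol.
Photon energy at 498 nm: hc/λ = (6.626×10⁻³⁴)(2.998×10⁸)/(498×10⁻⁹) = 3.989×10⁻¹⁹ J.
Energy delivered: (3.44 W m⁻²)(18.8×10⁻⁴ m²)(4920 s) = 31.82 J.
Photons incident: 31.82 / 3.989×10⁻¹⁹ = 7.977×10¹⁹, i.e. 7.977×10¹⁹/6.022×10²³ = 1.325×10⁻⁴ mol.
Φ = 1.03×10⁻⁴ mol / 1.325×10⁻⁴ mol photons = 0.78.

Φ = 0.78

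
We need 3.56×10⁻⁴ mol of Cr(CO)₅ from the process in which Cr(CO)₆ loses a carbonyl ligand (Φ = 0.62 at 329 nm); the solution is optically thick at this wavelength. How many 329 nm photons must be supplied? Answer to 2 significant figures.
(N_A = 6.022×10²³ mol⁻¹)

Photons that must be absorbed: 3.56×10⁻⁴ / 0.62 = 5.742×10⁻⁴ mol.
Photon count: 5.742×10⁻⁴ × 6.022×10²³ = 3.5×10²⁰.

3.5×10²⁰ photons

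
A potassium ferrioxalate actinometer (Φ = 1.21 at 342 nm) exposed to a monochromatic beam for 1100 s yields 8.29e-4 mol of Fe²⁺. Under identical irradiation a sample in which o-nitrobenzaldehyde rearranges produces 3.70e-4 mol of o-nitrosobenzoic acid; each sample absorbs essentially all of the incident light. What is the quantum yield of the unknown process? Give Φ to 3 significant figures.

Photons absorbed by the actinometer: 8.29e-4 / 1.21 = 6.851e-4 mol.
Φ(unknown) = 3.70e-4 / 6.851e-4 = 0.540.

Φ = 0.540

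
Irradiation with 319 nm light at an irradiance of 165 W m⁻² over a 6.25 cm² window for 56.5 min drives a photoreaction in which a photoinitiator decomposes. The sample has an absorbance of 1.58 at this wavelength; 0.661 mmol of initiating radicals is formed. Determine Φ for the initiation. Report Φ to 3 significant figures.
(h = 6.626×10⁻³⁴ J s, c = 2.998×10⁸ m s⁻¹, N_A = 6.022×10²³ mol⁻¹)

Φ = 0.728

Product: 0.661 mmol = 6.61×10⁻⁴ mol.
Photon energy at 319 nm: hc/λ = (6.626×10⁻³⁴)(2.998×10⁸)/(319×10⁻⁹) = 6.227×10⁻¹⁹ J.
Energy delivered: (165 W m⁻²)(6.25×10⁻⁴ m²)(3390 s) = 349.6 J.
Photons incident: 349.6 / 6.227×10⁻¹⁹ = 5.614×10²⁰, i.e. 5.614×10²⁰/6.022×10²³ = 9.322×10⁻⁴ mol.
Fraction absorbed: 1 − 10^(−1.58) = 0.9737.
Photons absorbed: 0.9737 × 9.322×10⁻⁴ = 9.077×10⁻⁴ mol.
Φ = 6.61×10⁻⁴ mol / 9.077×10⁻⁴ mol photons = 0.728.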